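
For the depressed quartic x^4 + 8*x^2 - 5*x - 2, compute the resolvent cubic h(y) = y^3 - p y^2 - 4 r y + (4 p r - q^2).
h(y) = y^3 - 8*y^2 + 8*y - 89

Identify coefficients: p = 8, q = -5, r = -2.
Plug into h(y) = y^3 - p y^2 - 4 r y + (4 p r - q^2):
  h(y) = y^3 - (8) y^2 - 4*(-2) y + (4*(8)*(-2) - (-5)^2)
       = y^3 + (-8) y^2 + (8) y + (-89).
Simplifying: h(y) = y^3 - 8*y^2 + 8*y - 89.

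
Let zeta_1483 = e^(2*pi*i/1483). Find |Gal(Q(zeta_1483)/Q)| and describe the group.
|Gal(Q(zeta_1483)/Q)| = phi(1483) = 1482; group ≅ (Z/1483Z)^* ≅ Z/1482Z

The n-th cyclotomic polynomial Φ_1483(x) is the minimal polynomial of zeta_1483 over Q and has degree phi(1483) = 1482. So Q(zeta_1483) is a degree-1482 Galois extension with Galois group (Z/1483Z)^*. (Z/1483Z)^* is cyclic since 1483 is an odd prime power (or 4). Hence Gal(Q(zeta_1483)/Q) ≅ Z/1482Z.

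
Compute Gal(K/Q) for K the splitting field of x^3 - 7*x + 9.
Gal(K/Q) = S_3 (symmetric group of order 6)

Compute the discriminant of x^3 + (0)*x^2 + (-7)*x + (9): Δ = -815. Since Δ is not a rational square, the Galois group is not contained in A_3; it must be the full S_3 (irreducibility of the cubic rules out anything smaller).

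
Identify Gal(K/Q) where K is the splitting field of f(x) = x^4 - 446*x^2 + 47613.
Gal(K/Q) = V_4 (Klein four-group, Z/2Z × Z/2Z)

f factors as (x^2 - 269)(x^2 - 177), so the splitting field is K = Q(sqrt(269), sqrt(177)). The elements 269, 177, 47613 are all non-squares in Q, so sqrt(269) and sqrt(177) generate independent quadratic extensions. Thus [K:Q] = 4 and Gal(K/Q) is generated by the two order-2 automorphisms sqrt(269) ↦ -sqrt(269) and sqrt(177) ↦ -sqrt(177), giving V_4.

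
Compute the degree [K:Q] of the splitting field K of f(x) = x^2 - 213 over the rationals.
[K:Q] = 2

The polynomial x^2 - 213 is irreducible over Q since 213 is not a perfect square. Its splitting field is Q(sqrt(213)), which has degree 2 over Q.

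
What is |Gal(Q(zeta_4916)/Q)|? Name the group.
|Gal(Q(zeta_4916)/Q)| = phi(4916) = 2456; group ≅ (Z/4916Z)^* ≅ Z/2Z × Z/1228Z

The n-th cyclotomic polynomial Φ_4916(x) is the minimal polynomial of zeta_4916 over Q and has degree phi(4916) = 2456. So Q(zeta_4916) is a degree-2456 Galois extension with Galois group (Z/4916Z)^*. By CRT, (Z/4916Z)^* ≅ (Z/4Z)^* × (Z/1229Z)^*. Each prime-power unit group is (Z/4Z)^* ≅ Z/2Z; (Z/1229Z)^* ≅ Z/1228Z. Hence Gal(Q(zeta_4916)/Q) ≅ Z/2Z × Z/1228Z.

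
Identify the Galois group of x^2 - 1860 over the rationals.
Gal(K/Q) = Z/2Z (cyclic of order 2)

x^2 - 1860 is irreducible over Q since 1860 is not a rational square. The splitting field Q(sqrt(1860)) has degree 2 over Q, and its unique nontrivial automorphism is sqrt(1860) ↦ -sqrt(1860). Hence Gal(Q(sqrt(1860))/Q) = Z/2Z.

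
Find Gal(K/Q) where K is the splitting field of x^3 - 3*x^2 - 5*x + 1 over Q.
Gal(K/Q) = S_3 (symmetric group of order 6)

Compute the discriminant of x^3 + (-3)*x^2 + (-5)*x + (1): Δ = 1076. Since Δ is not a rational square, the Galois group is not contained in A_3; it must be the full S_3 (irreducibility of the cubic rules out anything smaller).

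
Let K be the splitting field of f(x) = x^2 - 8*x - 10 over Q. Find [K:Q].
[K:Q] = 2

The discriminant of x^2 + (-8)*x + (-10) is b^2 - 4c = 64 - (-40) = 104. Since 104 is not a perfect square in Q, the polynomial is irreducible over Q. Its two roots generate a degree-2 extension, so [K:Q] = 2.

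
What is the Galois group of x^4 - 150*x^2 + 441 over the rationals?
Gal(K/Q) = Z/2Z (cyclic of order 2)

f factors as (x^2 - 3)(x^2 - 147), so the splitting field is K = Q(sqrt(3), sqrt(147)). The squarefree part of 3 is 3 and the squarefree part of 147 is also 3, so sqrt(3) and sqrt(147) are both rational multiples of sqrt(3). Hence Q(sqrt(3)) = Q(sqrt(147)) = Q(sqrt(3)), and the splitting field collapses to a single degree-2 extension with Galois group Z/2Z.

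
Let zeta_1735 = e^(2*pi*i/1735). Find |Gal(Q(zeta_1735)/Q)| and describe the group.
|Gal(Q(zeta_1735)/Q)| = phi(1735) = 1384; group ≅ (Z/1735Z)^* ≅ Z/4Z × Z/346Z

The n-th cyclotomic polynomial Φ_1735(x) is the minimal polynomial of zeta_1735 over Q and has degree phi(1735) = 1384. So Q(zeta_1735) is a degree-1384 Galois extension with Galois group (Z/1735Z)^*. By CRT, (Z/1735Z)^* ≅ (Z/5Z)^* × (Z/347Z)^*. Each prime-power unit group is (Z/5Z)^* ≅ Z/4Z; (Z/347Z)^* ≅ Z/346Z. Hence Gal(Q(zeta_1735)/Q) ≅ Z/4Z × Z/346Z.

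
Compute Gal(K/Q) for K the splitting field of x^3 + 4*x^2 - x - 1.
Gal(K/Q) = S_3 (symmetric group of order 6)

Compute the discriminant of x^3 + (4)*x^2 + (-1)*x + (-1): Δ = 321. Since Δ is not a rational square, the Galois group is not contained in A_3; it must be the full S_3 (irreducibility of the cubic rules out anything smaller).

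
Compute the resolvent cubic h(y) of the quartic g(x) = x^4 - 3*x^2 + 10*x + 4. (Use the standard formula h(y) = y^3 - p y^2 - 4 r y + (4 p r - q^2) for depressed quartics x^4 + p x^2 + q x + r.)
h(y) = y^3 + 3*y^2 - 16*y - 148

Identify coefficients: p = -3, q = 10, r = 4.
Plug into h(y) = y^3 - p y^2 - 4 r y + (4 p r - q^2):
  h(y) = y^3 - (-3) y^2 - 4*(4) y + (4*(-3)*(4) - (10)^2)
       = y^3 + (3) y^2 + (-16) y + (-148).
Simplifying: h(y) = y^3 + 3*y^2 - 16*y - 148.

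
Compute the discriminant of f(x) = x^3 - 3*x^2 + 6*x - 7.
Δ = -351

For x^3 + a x^2 + b x + c the discriminant is Δ = 18 a b c - 4 a^3 c + a^2 b^2 - 4 b^3 - 27 c^2.
Plug a = -3, b = 6, c = -7:
  18*(-3)*(6)*(-7) - 4*(-3)^3*(-7) + (-3)^2*(6)^2 - 4*(6)^3 - 27*(-7)^2
  = 2268 + (-756) + 324 + (-864) + (-1323)
  = -351.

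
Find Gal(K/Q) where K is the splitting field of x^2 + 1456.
Gal(K/Q) = Z/2Z (cyclic of order 2)

x^2 + 1456 is irreducible over Q since -1456 is not a rational square. The splitting field Q(sqrt(-1456)) has degree 2 over Q, and its unique nontrivial automorphism is sqrt(-1456) ↦ -sqrt(-1456). Hence Gal(Q(sqrt(-1456))/Q) = Z/2Z.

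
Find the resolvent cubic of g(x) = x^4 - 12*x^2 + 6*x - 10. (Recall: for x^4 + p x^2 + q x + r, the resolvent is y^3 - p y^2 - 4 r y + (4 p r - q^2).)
h(y) = y^3 + 12*y^2 + 40*y + 444

Identify coefficients: p = -12, q = 6, r = -10.
Plug into h(y) = y^3 - p y^2 - 4 r y + (4 p r - q^2):
  h(y) = y^3 - (-12) y^2 - 4*(-10) y + (4*(-12)*(-10) - (6)^2)
       = y^3 + (12) y^2 + (40) y + (444).
Simplifying: h(y) = y^3 + 12*y^2 + 40*y + 444.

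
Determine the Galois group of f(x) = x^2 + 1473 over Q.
Gal(K/Q) = Z/2Z (cyclic of order 2)

x^2 + 1473 is irreducible over Q since -1473 is not a rational square. The splitting field Q(sqrt(-1473)) has degree 2 over Q, and its unique nontrivial automorphism is sqrt(-1473) ↦ -sqrt(-1473). Hence Gal(Q(sqrt(-1473))/Q) = Z/2Z.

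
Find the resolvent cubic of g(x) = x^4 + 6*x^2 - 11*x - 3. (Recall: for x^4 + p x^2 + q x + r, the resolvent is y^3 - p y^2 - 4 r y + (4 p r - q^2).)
h(y) = y^3 - 6*y^2 + 12*y - 193

Identify coefficients: p = 6, q = -11, r = -3.
Plug into h(y) = y^3 - p y^2 - 4 r y + (4 p r - q^2):
  h(y) = y^3 - (6) y^2 - 4*(-3) y + (4*(6)*(-3) - (-11)^2)
       = y^3 + (-6) y^2 + (12) y + (-193).
Simplifying: h(y) = y^3 - 6*y^2 + 12*y - 193.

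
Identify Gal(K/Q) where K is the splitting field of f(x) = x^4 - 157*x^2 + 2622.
Gal(K/Q) = V_4 (Klein four-group, Z/2Z × Z/2Z)

f factors as (x^2 - 138)(x^2 - 19), so the splitting field is K = Q(sqrt(138), sqrt(19)). The elements 138, 19, 2622 are all non-squares in Q, so sqrt(138) and sqrt(19) generate independent quadratic extensions. Thus [K:Q] = 4 and Gal(K/Q) is generated by the two order-2 automorphisms sqrt(138) ↦ -sqrt(138) and sqrt(19) ↦ -sqrt(19), giving V_4.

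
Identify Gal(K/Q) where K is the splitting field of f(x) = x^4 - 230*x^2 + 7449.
Gal(K/Q) = V_4 (Klein four-group, Z/2Z × Z/2Z)

f factors as (x^2 - 191)(x^2 - 39), so the splitting field is K = Q(sqrt(191), sqrt(39)). The elements 191, 39, 7449 are all non-squares in Q, so sqrt(191) and sqrt(39) generate independent quadratic extensions. Thus [K:Q] = 4 and Gal(K/Q) is generated by the two order-2 automorphisms sqrt(191) ↦ -sqrt(191) and sqrt(39) ↦ -sqrt(39), giving V_4.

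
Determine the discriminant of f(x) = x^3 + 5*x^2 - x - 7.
Δ = 2836

For x^3 + a x^2 + b x + c the discriminant is Δ = 18 a b c - 4 a^3 c + a^2 b^2 - 4 b^3 - 27 c^2.
Plug a = 5, b = -1, c = -7:
  18*(5)*(-1)*(-7) - 4*(5)^3*(-7) + (5)^2*(-1)^2 - 4*(-1)^3 - 27*(-7)^2
  = 630 + (3500) + 25 + (4) + (-1323)
  = 2836.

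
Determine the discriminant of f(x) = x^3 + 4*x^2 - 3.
Δ = 525

For x^3 + a x^2 + b x + c the discriminant is Δ = 18 a b c - 4 a^3 c + a^2 b^2 - 4 b^3 - 27 c^2.
Plug a = 4, b = 0, c = -3:
  18*(4)*(0)*(-3) - 4*(4)^3*(-3) + (4)^2*(0)^2 - 4*(0)^3 - 27*(-3)^2
  = 0 + (768) + 0 + (0) + (-243)
  = 525.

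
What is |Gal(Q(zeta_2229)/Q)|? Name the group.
|Gal(Q(zeta_2229)/Q)| = phi(2229) = 1484; group ≅ (Z/2229Z)^* ≅ Z/2Z × Z/742Z

The n-th cyclotomic polynomial Φ_2229(x) is the minimal polynomial of zeta_2229 over Q and has degree phi(2229) = 1484. So Q(zeta_2229) is a degree-1484 Galois extension with Galois group (Z/2229Z)^*. By CRT, (Z/2229Z)^* ≅ (Z/3Z)^* × (Z/743Z)^*. Each prime-power unit group is (Z/3Z)^* ≅ Z/2Z; (Z/743Z)^* ≅ Z/742Z. Hence Gal(Q(zeta_2229)/Q) ≅ Z/2Z × Z/742Z.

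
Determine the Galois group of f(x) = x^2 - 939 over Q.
Gal(K/Q) = Z/2Z (cyclic of order 2)

x^2 - 939 is irreducible over Q since 939 is not a rational square. The splitting field Q(sqrt(939)) has degree 2 over Q, and its unique nontrivial automorphism is sqrt(939) ↦ -sqrt(939). Hence Gal(Q(sqrt(939))/Q) = Z/2Z.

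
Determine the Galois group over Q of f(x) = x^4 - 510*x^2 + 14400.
Gal(K/Q) = Z/2Z (cyclic of order 2)

f factors as (x^2 - 480)(x^2 - 30), so the splitting field is K = Q(sqrt(480), sqrt(30)). The squarefree part of 480 is 30 and the squarefree part of 30 is also 30, so sqrt(480) and sqrt(30) are both rational multiples of sqrt(30). Hence Q(sqrt(480)) = Q(sqrt(30)) = Q(sqrt(30)), and the splitting field collapses to a single degree-2 extension with Galois group Z/2Z.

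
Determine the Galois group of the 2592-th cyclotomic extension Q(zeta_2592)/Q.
|Gal(Q(zeta_2592)/Q)| = phi(2592) = 864; group ≅ (Z/2592Z)^* ≅ Z/2Z × Z/8Z × Z/54Z

The n-th cyclotomic polynomial Φ_2592(x) is the minimal polynomial of zeta_2592 over Q and has degree phi(2592) = 864. So Q(zeta_2592) is a degree-864 Galois extension with Galois group (Z/2592Z)^*. By CRT, (Z/2592Z)^* ≅ (Z/32Z)^* × (Z/81Z)^*. Each prime-power unit group is (Z/32Z)^* ≅ Z/2Z × Z/8Z; (Z/81Z)^* ≅ Z/54Z. Hence Gal(Q(zeta_2592)/Q) ≅ Z/2Z × Z/8Z × Z/54Z.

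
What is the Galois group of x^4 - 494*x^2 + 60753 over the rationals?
Gal(K/Q) = V_4 (Klein four-group, Z/2Z × Z/2Z)

f factors as (x^2 - 263)(x^2 - 231), so the splitting field is K = Q(sqrt(263), sqrt(231)). The elements 263, 231, 60753 are all non-squares in Q, so sqrt(263) and sqrt(231) generate independent quadratic extensions. Thus [K:Q] = 4 and Gal(K/Q) is generated by the two order-2 automorphisms sqrt(263) ↦ -sqrt(263) and sqrt(231) ↦ -sqrt(231), giving V_4.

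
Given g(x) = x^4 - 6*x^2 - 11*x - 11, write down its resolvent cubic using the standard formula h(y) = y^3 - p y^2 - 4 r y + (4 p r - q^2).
h(y) = y^3 + 6*y^2 + 44*y + 143

Identify coefficients: p = -6, q = -11, r = -11.
Plug into h(y) = y^3 - p y^2 - 4 r y + (4 p r - q^2):
  h(y) = y^3 - (-6) y^2 - 4*(-11) y + (4*(-6)*(-11) - (-11)^2)
       = y^3 + (6) y^2 + (44) y + (143).
Simplifying: h(y) = y^3 + 6*y^2 + 44*y + 143.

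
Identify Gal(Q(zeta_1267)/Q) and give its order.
|Gal(Q(zeta_1267)/Q)| = phi(1267) = 1080; group ≅ (Z/1267Z)^* ≅ Z/6Z × Z/180Z

The n-th cyclotomic polynomial Φ_1267(x) is the minimal polynomial of zeta_1267 over Q and has degree phi(1267) = 1080. So Q(zeta_1267) is a degree-1080 Galois extension with Galois group (Z/1267Z)^*. By CRT, (Z/1267Z)^* ≅ (Z/7Z)^* × (Z/181Z)^*. Each prime-power unit group is (Z/7Z)^* ≅ Z/6Z; (Z/181Z)^* ≅ Z/180Z. Hence Gal(Q(zeta_1267)/Q) ≅ Z/6Z × Z/180Z.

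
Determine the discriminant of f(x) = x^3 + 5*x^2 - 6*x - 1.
Δ = 2777

For x^3 + a x^2 + b x + c the discriminant is Δ = 18 a b c - 4 a^3 c + a^2 b^2 - 4 b^3 - 27 c^2.
Plug a = 5, b = -6, c = -1:
  18*(5)*(-6)*(-1) - 4*(5)^3*(-1) + (5)^2*(-6)^2 - 4*(-6)^3 - 27*(-1)^2
  = 540 + (500) + 900 + (864) + (-27)
  = 2777.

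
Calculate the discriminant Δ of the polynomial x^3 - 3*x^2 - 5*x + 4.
Δ = 1805

For x^3 + a x^2 + b x + c the discriminant is Δ = 18 a b c - 4 a^3 c + a^2 b^2 - 4 b^3 - 27 c^2.
Plug a = -3, b = -5, c = 4:
  18*(-3)*(-5)*(4) - 4*(-3)^3*(4) + (-3)^2*(-5)^2 - 4*(-5)^3 - 27*(4)^2
  = 1080 + (432) + 225 + (500) + (-432)
  = 1805.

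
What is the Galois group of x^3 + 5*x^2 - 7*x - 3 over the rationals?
Gal(K/Q) = S_3 (symmetric group of order 6)

Compute the discriminant of x^3 + (5)*x^2 + (-7)*x + (-3): Δ = 5744. Since Δ is not a rational square, the Galois group is not contained in A_3; it must be the full S_3 (irreducibility of the cubic rules out anything smaller).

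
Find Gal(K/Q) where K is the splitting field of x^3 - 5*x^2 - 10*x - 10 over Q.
Gal(K/Q) = S_3 (symmetric group of order 6)

Compute the discriminant of x^3 + (-5)*x^2 + (-10)*x + (-10): Δ = -10200. Since Δ is not a rational square, the Galois group is not contained in A_3; it must be the full S_3 (irreducibility of the cubic rules out anything smaller).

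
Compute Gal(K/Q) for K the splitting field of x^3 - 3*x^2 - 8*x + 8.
Gal(K/Q) = S_3 (symmetric group of order 6)

Compute the discriminant of x^3 + (-3)*x^2 + (-8)*x + (8): Δ = 5216. Since Δ is not a rational square, the Galois group is not contained in A_3; it must be the full S_3 (irreducibility of the cubic rules out anything smaller).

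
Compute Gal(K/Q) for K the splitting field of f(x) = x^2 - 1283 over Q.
Gal(K/Q) = Z/2Z (cyclic of order 2)

x^2 - 1283 is irreducible over Q since 1283 is not a rational square. The splitting field Q(sqrt(1283)) has degree 2 over Q, and its unique nontrivial automorphism is sqrt(1283) ↦ -sqrt(1283). Hence Gal(Q(sqrt(1283))/Q) = Z/2Z.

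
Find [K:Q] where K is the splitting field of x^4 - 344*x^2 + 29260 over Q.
[K:Q] = 4

f factors as (x^2 - 154)(x^2 - 190); the splitting field is K = Q(sqrt(154), sqrt(190)). Since 154, 190, and 29260 are all non-squares in Q, the three subfields Q(sqrt(154)), Q(sqrt(190)), Q(sqrt(29260)) are distinct degree-2 extensions, so [K:Q] = 4 (Klein four Galois group).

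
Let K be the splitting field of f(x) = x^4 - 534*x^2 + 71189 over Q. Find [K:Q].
[K:Q] = 4

f factors as (x^2 - 277)(x^2 - 257); the splitting field is K = Q(sqrt(277), sqrt(257)). Since 277, 257, and 71189 are all non-squares in Q, the three subfields Q(sqrt(277)), Q(sqrt(257)), Q(sqrt(71189)) are distinct degree-2 extensions, so [K:Q] = 4 (Klein four Galois group).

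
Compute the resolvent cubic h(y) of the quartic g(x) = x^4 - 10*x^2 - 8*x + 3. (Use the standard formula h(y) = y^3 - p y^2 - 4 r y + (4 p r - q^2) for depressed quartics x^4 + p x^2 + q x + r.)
h(y) = y^3 + 10*y^2 - 12*y - 184

Identify coefficients: p = -10, q = -8, r = 3.
Plug into h(y) = y^3 - p y^2 - 4 r y + (4 p r - q^2):
  h(y) = y^3 - (-10) y^2 - 4*(3) y + (4*(-10)*(3) - (-8)^2)
       = y^3 + (10) y^2 + (-12) y + (-184).
Simplifying: h(y) = y^3 + 10*y^2 - 12*y - 184.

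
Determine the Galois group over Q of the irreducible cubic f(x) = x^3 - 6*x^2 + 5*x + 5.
Gal(K/Q) = S_3 (symmetric group of order 6)

Compute the discriminant of x^3 + (-6)*x^2 + (5)*x + (5): Δ = 1345. Since Δ is not a rational square, the Galois group is not contained in A_3; it must be the full S_3 (irreducibility of the cubic rules out anything smaller).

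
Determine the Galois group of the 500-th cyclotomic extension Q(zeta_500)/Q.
|Gal(Q(zeta_500)/Q)| = phi(500) = 200; group ≅ (Z/500Z)^* ≅ Z/2Z × Z/100Z

The n-th cyclotomic polynomial Φ_500(x) is the minimal polynomial of zeta_500 over Q and has degree phi(500) = 200. So Q(zeta_500) is a degree-200 Galois extension with Galois group (Z/500Z)^*. By CRT, (Z/500Z)^* ≅ (Z/4Z)^* × (Z/125Z)^*. Each prime-power unit group is (Z/4Z)^* ≅ Z/2Z; (Z/125Z)^* ≅ Z/100Z. Hence Gal(Q(zeta_500)/Q) ≅ Z/2Z × Z/100Z.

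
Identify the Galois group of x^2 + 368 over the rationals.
Gal(K/Q) = Z/2Z (cyclic of order 2)

x^2 + 368 is irreducible over Q since -368 is not a rational square. The splitting field Q(sqrt(-368)) has degree 2 over Q, and its unique nontrivial automorphism is sqrt(-368) ↦ -sqrt(-368). Hence Gal(Q(sqrt(-368))/Q) = Z/2Z.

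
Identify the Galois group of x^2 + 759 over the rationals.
Gal(K/Q) = Z/2Z (cyclic of order 2)

x^2 + 759 is irreducible over Q since -759 is not a rational square. The splitting field Q(sqrt(-759)) has degree 2 over Q, and its unique nontrivial automorphism is sqrt(-759) ↦ -sqrt(-759). Hence Gal(Q(sqrt(-759))/Q) = Z/2Z.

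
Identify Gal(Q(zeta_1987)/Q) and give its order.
|Gal(Q(zeta_1987)/Q)| = phi(1987) = 1986; group ≅ (Z/1987Z)^* ≅ Z/1986Z

The n-th cyclotomic polynomial Φ_1987(x) is the minimal polynomial of zeta_1987 over Q and has degree phi(1987) = 1986. So Q(zeta_1987) is a degree-1986 Galois extension with Galois group (Z/1987Z)^*. (Z/1987Z)^* is cyclic since 1987 is an odd prime power (or 4). Hence Gal(Q(zeta_1987)/Q) ≅ Z/1986Z.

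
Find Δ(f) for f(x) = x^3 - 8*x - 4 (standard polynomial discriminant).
Δ = 1616

For a depressed cubic x^3 + p x + q the discriminant is Δ = -4 p^3 - 27 q^2 = -4*(-8)^3 - 27*(-4)^2 = 2048 - 432 = 1616.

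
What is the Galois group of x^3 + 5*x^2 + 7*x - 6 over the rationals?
Gal(K/Q) = S_3 (symmetric group of order 6)

Compute the discriminant of x^3 + (5)*x^2 + (7)*x + (-6): Δ = -1899. Since Δ is not a rational square, the Galois group is not contained in A_3; it must be the full S_3 (irreducibility of the cubic rules out anything smaller).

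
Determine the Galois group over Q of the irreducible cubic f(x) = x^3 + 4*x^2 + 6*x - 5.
Gal(K/Q) = S_3 (symmetric group of order 6)

Compute the discriminant of x^3 + (4)*x^2 + (6)*x + (-5): Δ = -1843. Since Δ is not a rational square, the Galois group is not contained in A_3; it must be the full S_3 (irreducibility of the cubic rules out anything smaller).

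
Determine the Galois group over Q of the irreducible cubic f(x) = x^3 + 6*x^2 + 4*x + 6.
Gal(K/Q) = S_3 (symmetric group of order 6)

Compute the discriminant of x^3 + (6)*x^2 + (4)*x + (6): Δ = -3244. Since Δ is not a rational square, the Galois group is not contained in A_3; it must be the full S_3 (irreducibility of the cubic rules out anything smaller).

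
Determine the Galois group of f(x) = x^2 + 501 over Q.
Gal(K/Q) = Z/2Z (cyclic of order 2)

x^2 + 501 is irreducible over Q since -501 is not a rational square. The splitting field Q(sqrt(-501)) has degree 2 over Q, and its unique nontrivial automorphism is sqrt(-501) ↦ -sqrt(-501). Hence Gal(Q(sqrt(-501))/Q) = Z/2Z.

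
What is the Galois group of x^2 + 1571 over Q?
Gal(K/Q) = Z/2Z (cyclic of order 2)

x^2 + 1571 is irreducible over Q since -1571 is not a rational square. The splitting field Q(sqrt(-1571)) has degree 2 over Q, and its unique nontrivial automorphism is sqrt(-1571) ↦ -sqrt(-1571). Hence Gal(Q(sqrt(-1571))/Q) = Z/2Z.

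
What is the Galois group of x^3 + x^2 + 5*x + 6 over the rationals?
Gal(K/Q) = S_3 (symmetric group of order 6)

Compute the discriminant of x^3 + (1)*x^2 + (5)*x + (6): Δ = -931. Since Δ is not a rational square, the Galois group is not contained in A_3; it must be the full S_3 (irreducibility of the cubic rules out anything smaller).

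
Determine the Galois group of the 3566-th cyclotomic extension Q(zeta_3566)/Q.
|Gal(Q(zeta_3566)/Q)| = phi(3566) = 1782; group ≅ (Z/3566Z)^* ≅ Z/1782Z

The n-th cyclotomic polynomial Φ_3566(x) is the minimal polynomial of zeta_3566 over Q and has degree phi(3566) = 1782. So Q(zeta_3566) is a degree-1782 Galois extension with Galois group (Z/3566Z)^*. By CRT, (Z/3566Z)^* ≅ (Z/2Z)^* × (Z/1783Z)^*. Each prime-power unit group is (Z/2Z)^* ≅ trivial group (order 1); (Z/1783Z)^* ≅ Z/1782Z. Hence Gal(Q(zeta_3566)/Q) ≅ Z/1782Z.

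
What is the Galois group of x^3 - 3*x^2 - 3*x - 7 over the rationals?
Gal(K/Q) = S_3 (symmetric group of order 6)

Compute the discriminant of x^3 + (-3)*x^2 + (-3)*x + (-7): Δ = -3024. Since Δ is not a rational square, the Galois group is not contained in A_3; it must be the full S_3 (irreducibility of the cubic rules out anything smaller).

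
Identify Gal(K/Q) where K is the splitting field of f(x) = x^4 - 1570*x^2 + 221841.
Gal(K/Q) = Z/2Z (cyclic of order 2)

f factors as (x^2 - 1413)(x^2 - 157), so the splitting field is K = Q(sqrt(1413), sqrt(157)). The squarefree part of 1413 is 157 and the squarefree part of 157 is also 157, so sqrt(1413) and sqrt(157) are both rational multiples of sqrt(157). Hence Q(sqrt(1413)) = Q(sqrt(157)) = Q(sqrt(157)), and the splitting field collapses to a single degree-2 extension with Galois group Z/2Z.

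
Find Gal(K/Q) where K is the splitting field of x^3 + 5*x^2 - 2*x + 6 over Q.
Gal(K/Q) = S_3 (symmetric group of order 6)

Compute the discriminant of x^3 + (5)*x^2 + (-2)*x + (6): Δ = -4920. Since Δ is not a rational square, the Galois group is not contained in A_3; it must be the full S_3 (irreducibility of the cubic rules out anything smaller).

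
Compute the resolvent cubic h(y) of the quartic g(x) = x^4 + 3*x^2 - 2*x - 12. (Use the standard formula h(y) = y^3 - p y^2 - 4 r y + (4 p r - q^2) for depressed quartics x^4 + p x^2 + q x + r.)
h(y) = y^3 - 3*y^2 + 48*y - 148

Identify coefficients: p = 3, q = -2, r = -12.
Plug into h(y) = y^3 - p y^2 - 4 r y + (4 p r - q^2):
  h(y) = y^3 - (3) y^2 - 4*(-12) y + (4*(3)*(-12) - (-2)^2)
       = y^3 + (-3) y^2 + (48) y + (-148).
Simplifying: h(y) = y^3 - 3*y^2 + 48*y - 148.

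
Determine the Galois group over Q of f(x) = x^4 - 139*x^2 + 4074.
Gal(K/Q) = V_4 (Klein four-group, Z/2Z × Z/2Z)

f factors as (x^2 - 42)(x^2 - 97), so the splitting field is K = Q(sqrt(42), sqrt(97)). The elements 42, 97, 4074 are all non-squares in Q, so sqrt(42) and sqrt(97) generate independent quadratic extensions. Thus [K:Q] = 4 and Gal(K/Q) is generated by the two order-2 automorphisms sqrt(42) ↦ -sqrt(42) and sqrt(97) ↦ -sqrt(97), giving V_4.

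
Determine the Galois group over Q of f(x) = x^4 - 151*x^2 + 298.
Gal(K/Q) = V_4 (Klein four-group, Z/2Z × Z/2Z)

f factors as (x^2 - 149)(x^2 - 2), so the splitting field is K = Q(sqrt(149), sqrt(2)). The elements 149, 2, 298 are all non-squares in Q, so sqrt(149) and sqrt(2) generate independent quadratic extensions. Thus [K:Q] = 4 and Gal(K/Q) is generated by the two order-2 automorphisms sqrt(149) ↦ -sqrt(149) and sqrt(2) ↦ -sqrt(2), giving V_4.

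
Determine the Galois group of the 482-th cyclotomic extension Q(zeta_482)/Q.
|Gal(Q(zeta_482)/Q)| = phi(482) = 240; group ≅ (Z/482Z)^* ≅ Z/240Z

The n-th cyclotomic polynomial Φ_482(x) is the minimal polynomial of zeta_482 over Q and has degree phi(482) = 240. So Q(zeta_482) is a degree-240 Galois extension with Galois group (Z/482Z)^*. By CRT, (Z/482Z)^* ≅ (Z/2Z)^* × (Z/241Z)^*. Each prime-power unit group is (Z/2Z)^* ≅ trivial group (order 1); (Z/241Z)^* ≅ Z/240Z. Hence Gal(Q(zeta_482)/Q) ≅ Z/240Z.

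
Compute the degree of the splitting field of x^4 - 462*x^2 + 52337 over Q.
[K:Q] = 4

f factors as (x^2 - 263)(x^2 - 199); the splitting field is K = Q(sqrt(263), sqrt(199)). Since 263, 199, and 52337 are all non-squares in Q, the three subfields Q(sqrt(263)), Q(sqrt(199)), Q(sqrt(52337)) are distinct degree-2 extensions, so [K:Q] = 4 (Klein four Galois group).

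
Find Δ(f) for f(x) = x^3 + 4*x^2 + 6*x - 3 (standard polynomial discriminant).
Δ = -1059

For x^3 + a x^2 + b x + c the discriminant is Δ = 18 a b c - 4 a^3 c + a^2 b^2 - 4 b^3 - 27 c^2.
Plug a = 4, b = 6, c = -3:
  18*(4)*(6)*(-3) - 4*(4)^3*(-3) + (4)^2*(6)^2 - 4*(6)^3 - 27*(-3)^2
  = -1296 + (768) + 576 + (-864) + (-243)
  = -1059.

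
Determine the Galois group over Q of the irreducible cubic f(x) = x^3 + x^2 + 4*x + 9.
Gal(K/Q) = S_3 (symmetric group of order 6)

Compute the discriminant of x^3 + (1)*x^2 + (4)*x + (9): Δ = -1815. Since Δ is not a rational square, the Galois group is not contained in A_3; it must be the full S_3 (irreducibility of the cubic rules out anything smaller).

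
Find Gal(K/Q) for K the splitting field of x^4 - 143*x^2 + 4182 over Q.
Gal(K/Q) = V_4 (Klein four-group, Z/2Z × Z/2Z)

f factors as (x^2 - 41)(x^2 - 102), so the splitting field is K = Q(sqrt(41), sqrt(102)). The elements 41, 102, 4182 are all non-squares in Q, so sqrt(41) and sqrt(102) generate independent quadratic extensions. Thus [K:Q] = 4 and Gal(K/Q) is generated by the two order-2 automorphisms sqrt(41) ↦ -sqrt(41) and sqrt(102) ↦ -sqrt(102), giving V_4.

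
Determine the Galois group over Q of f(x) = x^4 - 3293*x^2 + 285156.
Gal(K/Q) = Z/2Z (cyclic of order 2)

f factors as (x^2 - 89)(x^2 - 3204), so the splitting field is K = Q(sqrt(89), sqrt(3204)). The squarefree part of 89 is 89 and the squarefree part of 3204 is also 89, so sqrt(89) and sqrt(3204) are both rational multiples of sqrt(89). Hence Q(sqrt(89)) = Q(sqrt(3204)) = Q(sqrt(89)), and the splitting field collapses to a single degree-2 extension with Galois group Z/2Z.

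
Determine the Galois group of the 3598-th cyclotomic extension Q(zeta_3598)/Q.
|Gal(Q(zeta_3598)/Q)| = phi(3598) = 1536; group ≅ (Z/3598Z)^* ≅ Z/6Z × Z/256Z

The n-th cyclotomic polynomial Φ_3598(x) is the minimal polynomial of zeta_3598 over Q and has degree phi(3598) = 1536. So Q(zeta_3598) is a degree-1536 Galois extension with Galois group (Z/3598Z)^*. By CRT, (Z/3598Z)^* ≅ (Z/2Z)^* × (Z/7Z)^* × (Z/257Z)^*. Each prime-power unit group is (Z/2Z)^* ≅ trivial group (order 1); (Z/7Z)^* ≅ Z/6Z; (Z/257Z)^* ≅ Z/256Z. Hence Gal(Q(zeta_3598)/Q) ≅ Z/6Z × Z/256Z.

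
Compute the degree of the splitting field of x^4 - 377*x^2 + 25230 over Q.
[K:Q] = 4

f factors as (x^2 - 87)(x^2 - 290); the splitting field is K = Q(sqrt(87), sqrt(290)). Since 87, 290, and 25230 are all non-squares in Q, the three subfields Q(sqrt(87)), Q(sqrt(290)), Q(sqrt(25230)) are distinct degree-2 extensions, so [K:Q] = 4 (Klein four Galois group).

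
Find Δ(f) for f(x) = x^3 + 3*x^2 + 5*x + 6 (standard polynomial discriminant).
Δ = -275

For x^3 + a x^2 + b x + c the discriminant is Δ = 18 a b c - 4 a^3 c + a^2 b^2 - 4 b^3 - 27 c^2.
Plug a = 3, b = 5, c = 6:
  18*(3)*(5)*(6) - 4*(3)^3*(6) + (3)^2*(5)^2 - 4*(5)^3 - 27*(6)^2
  = 1620 + (-648) + 225 + (-500) + (-972)
  = -275.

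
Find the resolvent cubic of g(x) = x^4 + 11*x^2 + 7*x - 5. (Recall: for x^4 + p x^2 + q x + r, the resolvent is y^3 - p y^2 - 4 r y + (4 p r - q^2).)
h(y) = y^3 - 11*y^2 + 20*y - 269

Identify coefficients: p = 11, q = 7, r = -5.
Plug into h(y) = y^3 - p y^2 - 4 r y + (4 p r - q^2):
  h(y) = y^3 - (11) y^2 - 4*(-5) y + (4*(11)*(-5) - (7)^2)
       = y^3 + (-11) y^2 + (20) y + (-269).
Simplifying: h(y) = y^3 - 11*y^2 + 20*y - 269.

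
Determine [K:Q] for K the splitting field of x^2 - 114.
[K:Q] = 2

The polynomial x^2 - 114 is irreducible over Q since 114 is not a perfect square. Its splitting field is Q(sqrt(114)), which has degree 2 over Q.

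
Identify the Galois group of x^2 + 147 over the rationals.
Gal(K/Q) = Z/2Z (cyclic of order 2)

x^2 + 147 is irreducible over Q since -147 is not a rational square. The splitting field Q(sqrt(-147)) has degree 2 over Q, and its unique nontrivial automorphism is sqrt(-147) ↦ -sqrt(-147). Hence Gal(Q(sqrt(-147))/Q) = Z/2Z.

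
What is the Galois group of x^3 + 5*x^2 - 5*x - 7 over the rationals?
Gal(K/Q) = S_3 (symmetric group of order 6)

Compute the discriminant of x^3 + (5)*x^2 + (-5)*x + (-7): Δ = 6452. Since Δ is not a rational square, the Galois group is not contained in A_3; it must be the full S_3 (irreducibility of the cubic rules out anything smaller).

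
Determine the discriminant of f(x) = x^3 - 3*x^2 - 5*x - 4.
Δ = -1219

For x^3 + a x^2 + b x + c the discriminant is Δ = 18 a b c - 4 a^3 c + a^2 b^2 - 4 b^3 - 27 c^2.
Plug a = -3, b = -5, c = -4:
  18*(-3)*(-5)*(-4) - 4*(-3)^3*(-4) + (-3)^2*(-5)^2 - 4*(-5)^3 - 27*(-4)^2
  = -1080 + (-432) + 225 + (500) + (-432)
  = -1219.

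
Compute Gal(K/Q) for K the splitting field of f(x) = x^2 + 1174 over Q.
Gal(K/Q) = Z/2Z (cyclic of order 2)

x^2 + 1174 is irreducible over Q since -1174 is not a rational square. The splitting field Q(sqrt(-1174)) has degree 2 over Q, and its unique nontrivial automorphism is sqrt(-1174) ↦ -sqrt(-1174). Hence Gal(Q(sqrt(-1174))/Q) = Z/2Z.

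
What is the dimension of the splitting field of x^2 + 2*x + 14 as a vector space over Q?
[K:Q] = 2

The discriminant of x^2 + (2)*x + (14) is b^2 - 4c = 4 - (56) = -52. Since -52 is not a perfect square in Q, the polynomial is irreducible over Q. Its two roots generate a degree-2 extension, so [K:Q] = 2.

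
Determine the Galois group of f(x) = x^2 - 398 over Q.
Gal(K/Q) = Z/2Z (cyclic of order 2)

x^2 - 398 is irreducible over Q since 398 is not a rational square. The splitting field Q(sqrt(398)) has degree 2 over Q, and its unique nontrivial automorphism is sqrt(398) ↦ -sqrt(398). Hence Gal(Q(sqrt(398))/Q) = Z/2Z.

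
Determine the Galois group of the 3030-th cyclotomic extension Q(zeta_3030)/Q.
|Gal(Q(zeta_3030)/Q)| = phi(3030) = 800; group ≅ (Z/3030Z)^* ≅ Z/2Z × Z/4Z × Z/100Z

The n-th cyclotomic polynomial Φ_3030(x) is the minimal polynomial of zeta_3030 over Q and has degree phi(3030) = 800. So Q(zeta_3030) is a degree-800 Galois extension with Galois group (Z/3030Z)^*. By CRT, (Z/3030Z)^* ≅ (Z/2Z)^* × (Z/3Z)^* × (Z/5Z)^* × (Z/101Z)^*. Each prime-power unit group is (Z/2Z)^* ≅ trivial group (order 1); (Z/3Z)^* ≅ Z/2Z; (Z/5Z)^* ≅ Z/4Z; (Z/101Z)^* ≅ Z/100Z. Hence Gal(Q(zeta_3030)/Q) ≅ Z/2Z × Z/4Z × Z/100Z.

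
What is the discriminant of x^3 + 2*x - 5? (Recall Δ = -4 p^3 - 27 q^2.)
Δ = -707

For a depressed cubic x^3 + p x + q the discriminant is Δ = -4 p^3 - 27 q^2 = -4*(2)^3 - 27*(-5)^2 = -32 - 675 = -707.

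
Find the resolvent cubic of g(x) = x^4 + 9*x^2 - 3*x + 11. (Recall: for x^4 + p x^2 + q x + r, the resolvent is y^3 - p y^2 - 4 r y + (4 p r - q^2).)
h(y) = y^3 - 9*y^2 - 44*y + 387

Identify coefficients: p = 9, q = -3, r = 11.
Plug into h(y) = y^3 - p y^2 - 4 r y + (4 p r - q^2):
  h(y) = y^3 - (9) y^2 - 4*(11) y + (4*(9)*(11) - (-3)^2)
       = y^3 + (-9) y^2 + (-44) y + (387).
Simplifying: h(y) = y^3 - 9*y^2 - 44*y + 387.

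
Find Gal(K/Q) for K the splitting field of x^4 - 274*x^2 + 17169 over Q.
Gal(K/Q) = V_4 (Klein four-group, Z/2Z × Z/2Z)

f factors as (x^2 - 177)(x^2 - 97), so the splitting field is K = Q(sqrt(177), sqrt(97)). The elements 177, 97, 17169 are all non-squares in Q, so sqrt(177) and sqrt(97) generate independent quadratic extensions. Thus [K:Q] = 4 and Gal(K/Q) is generated by the two order-2 automorphisms sqrt(177) ↦ -sqrt(177) and sqrt(97) ↦ -sqrt(97), giving V_4.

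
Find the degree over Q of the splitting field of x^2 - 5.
[K:Q] = 2

The discriminant of x^2 + (0)*x + (-5) is b^2 - 4c = 0 - (-20) = 20. Since 20 is not a perfect square in Q, the polynomial is irreducible over Q. Its two roots generate a degree-2 extension, so [K:Q] = 2.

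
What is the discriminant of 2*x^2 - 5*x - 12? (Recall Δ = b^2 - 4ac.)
Δ = 121

For a quadratic a x^2 + b x + c the discriminant is Δ = b^2 - 4ac = (-5)^2 - 4*(2)*(-12) = 25 - (-96) = 121.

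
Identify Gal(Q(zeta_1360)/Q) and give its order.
|Gal(Q(zeta_1360)/Q)| = phi(1360) = 512; group ≅ (Z/1360Z)^* ≅ Z/2Z × Z/4Z × Z/4Z × Z/16Z

The n-th cyclotomic polynomial Φ_1360(x) is the minimal polynomial of zeta_1360 over Q and has degree phi(1360) = 512. So Q(zeta_1360) is a degree-512 Galois extension with Galois group (Z/1360Z)^*. By CRT, (Z/1360Z)^* ≅ (Z/16Z)^* × (Z/5Z)^* × (Z/17Z)^*. Each prime-power unit group is (Z/16Z)^* ≅ Z/2Z × Z/4Z; (Z/5Z)^* ≅ Z/4Z; (Z/17Z)^* ≅ Z/16Z. Hence Gal(Q(zeta_1360)/Q) ≅ Z/2Z × Z/4Z × Z/4Z × Z/16Z.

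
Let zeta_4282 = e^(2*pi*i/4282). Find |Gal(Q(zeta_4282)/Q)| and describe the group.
|Gal(Q(zeta_4282)/Q)| = phi(4282) = 2140; group ≅ (Z/4282Z)^* ≅ Z/2140Z

The n-th cyclotomic polynomial Φ_4282(x) is the minimal polynomial of zeta_4282 over Q and has degree phi(4282) = 2140. So Q(zeta_4282) is a degree-2140 Galois extension with Galois group (Z/4282Z)^*. By CRT, (Z/4282Z)^* ≅ (Z/2Z)^* × (Z/2141Z)^*. Each prime-power unit group is (Z/2Z)^* ≅ trivial group (order 1); (Z/2141Z)^* ≅ Z/2140Z. Hence Gal(Q(zeta_4282)/Q) ≅ Z/2140Z.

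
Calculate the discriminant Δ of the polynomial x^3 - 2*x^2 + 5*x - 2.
Δ = -212

For x^3 + a x^2 + b x + c the discriminant is Δ = 18 a b c - 4 a^3 c + a^2 b^2 - 4 b^3 - 27 c^2.
Plug a = -2, b = 5, c = -2:
  18*(-2)*(5)*(-2) - 4*(-2)^3*(-2) + (-2)^2*(5)^2 - 4*(5)^3 - 27*(-2)^2
  = 360 + (-64) + 100 + (-500) + (-108)
  = -212.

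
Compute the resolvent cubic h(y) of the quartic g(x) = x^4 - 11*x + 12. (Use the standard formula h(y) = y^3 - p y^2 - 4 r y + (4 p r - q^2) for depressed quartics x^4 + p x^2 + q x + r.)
h(y) = y^3 - 48*y - 121

Identify coefficients: p = 0, q = -11, r = 12.
Plug into h(y) = y^3 - p y^2 - 4 r y + (4 p r - q^2):
  h(y) = y^3 - (0) y^2 - 4*(12) y + (4*(0)*(12) - (-11)^2)
       = y^3 + (0) y^2 + (-48) y + (-121).
Simplifying: h(y) = y^3 - 48*y - 121.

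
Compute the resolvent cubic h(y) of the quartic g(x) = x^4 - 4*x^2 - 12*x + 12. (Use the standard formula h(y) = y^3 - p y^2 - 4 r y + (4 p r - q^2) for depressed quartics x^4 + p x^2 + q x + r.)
h(y) = y^3 + 4*y^2 - 48*y - 336

Identify coefficients: p = -4, q = -12, r = 12.
Plug into h(y) = y^3 - p y^2 - 4 r y + (4 p r - q^2):
  h(y) = y^3 - (-4) y^2 - 4*(12) y + (4*(-4)*(12) - (-12)^2)
       = y^3 + (4) y^2 + (-48) y + (-336).
Simplifying: h(y) = y^3 + 4*y^2 - 48*y - 336.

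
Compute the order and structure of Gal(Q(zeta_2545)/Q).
|Gal(Q(zeta_2545)/Q)| = phi(2545) = 2032; group ≅ (Z/2545Z)^* ≅ Z/4Z × Z/508Z

The n-th cyclotomic polynomial Φ_2545(x) is the minimal polynomial of zeta_2545 over Q and has degree phi(2545) = 2032. So Q(zeta_2545) is a degree-2032 Galois extension with Galois group (Z/2545Z)^*. By CRT, (Z/2545Z)^* ≅ (Z/5Z)^* × (Z/509Z)^*. Each prime-power unit group is (Z/5Z)^* ≅ Z/4Z; (Z/509Z)^* ≅ Z/508Z. Hence Gal(Q(zeta_2545)/Q) ≅ Z/4Z × Z/508Z.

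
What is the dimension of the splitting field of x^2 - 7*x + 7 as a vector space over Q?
[K:Q] = 2

The discriminant of x^2 + (-7)*x + (7) is b^2 - 4c = 49 - (28) = 21. Since 21 is not a perfect square in Q, the polynomial is irreducible over Q. Its two roots generate a degree-2 extension, so [K:Q] = 2.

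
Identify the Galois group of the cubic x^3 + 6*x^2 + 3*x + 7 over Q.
Gal(K/Q) = S_3 (symmetric group of order 6)

Compute the discriminant of x^3 + (6)*x^2 + (3)*x + (7): Δ = -4887. Since Δ is not a rational square, the Galois group is not contained in A_3; it must be the full S_3 (irreducibility of the cubic rules out anything smaller).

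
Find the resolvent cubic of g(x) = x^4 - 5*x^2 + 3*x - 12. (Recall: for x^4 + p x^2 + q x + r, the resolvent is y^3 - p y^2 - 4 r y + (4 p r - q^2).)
h(y) = y^3 + 5*y^2 + 48*y + 231

Identify coefficients: p = -5, q = 3, r = -12.
Plug into h(y) = y^3 - p y^2 - 4 r y + (4 p r - q^2):
  h(y) = y^3 - (-5) y^2 - 4*(-12) y + (4*(-5)*(-12) - (3)^2)
       = y^3 + (5) y^2 + (48) y + (231).
Simplifying: h(y) = y^3 + 5*y^2 + 48*y + 231.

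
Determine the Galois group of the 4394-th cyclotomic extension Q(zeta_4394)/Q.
|Gal(Q(zeta_4394)/Q)| = phi(4394) = 2028; group ≅ (Z/4394Z)^* ≅ Z/2028Z

The n-th cyclotomic polynomial Φ_4394(x) is the minimal polynomial of zeta_4394 over Q and has degree phi(4394) = 2028. So Q(zeta_4394) is a degree-2028 Galois extension with Galois group (Z/4394Z)^*. By CRT, (Z/4394Z)^* ≅ (Z/2Z)^* × (Z/2197Z)^*. Each prime-power unit group is (Z/2Z)^* ≅ trivial group (order 1); (Z/2197Z)^* ≅ Z/2028Z. Hence Gal(Q(zeta_4394)/Q) ≅ Z/2028Z.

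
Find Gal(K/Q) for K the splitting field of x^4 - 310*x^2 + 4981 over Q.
Gal(K/Q) = V_4 (Klein four-group, Z/2Z × Z/2Z)

f factors as (x^2 - 17)(x^2 - 293), so the splitting field is K = Q(sqrt(17), sqrt(293)). The elements 17, 293, 4981 are all non-squares in Q, so sqrt(17) and sqrt(293) generate independent quadratic extensions. Thus [K:Q] = 4 and Gal(K/Q) is generated by the two order-2 automorphisms sqrt(17) ↦ -sqrt(17) and sqrt(293) ↦ -sqrt(293), giving V_4.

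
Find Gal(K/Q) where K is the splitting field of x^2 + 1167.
Gal(K/Q) = Z/2Z (cyclic of order 2)

x^2 + 1167 is irreducible over Q since -1167 is not a rational square. The splitting field Q(sqrt(-1167)) has degree 2 over Q, and its unique nontrivial automorphism is sqrt(-1167) ↦ -sqrt(-1167). Hence Gal(Q(sqrt(-1167))/Q) = Z/2Z.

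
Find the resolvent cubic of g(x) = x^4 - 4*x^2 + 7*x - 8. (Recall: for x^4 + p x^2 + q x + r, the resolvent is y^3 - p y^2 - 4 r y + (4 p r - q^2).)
h(y) = y^3 + 4*y^2 + 32*y + 79

Identify coefficients: p = -4, q = 7, r = -8.
Plug into h(y) = y^3 - p y^2 - 4 r y + (4 p r - q^2):
  h(y) = y^3 - (-4) y^2 - 4*(-8) y + (4*(-4)*(-8) - (7)^2)
       = y^3 + (4) y^2 + (32) y + (79).
Simplifying: h(y) = y^3 + 4*y^2 + 32*y + 79.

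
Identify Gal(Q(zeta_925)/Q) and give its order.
|Gal(Q(zeta_925)/Q)| = phi(925) = 720; group ≅ (Z/925Z)^* ≅ Z/20Z × Z/36Z

The n-th cyclotomic polynomial Φ_925(x) is the minimal polynomial of zeta_925 over Q and has degree phi(925) = 720. So Q(zeta_925) is a degree-720 Galois extension with Galois group (Z/925Z)^*. By CRT, (Z/925Z)^* ≅ (Z/25Z)^* × (Z/37Z)^*. Each prime-power unit group is (Z/25Z)^* ≅ Z/20Z; (Z/37Z)^* ≅ Z/36Z. Hence Gal(Q(zeta_925)/Q) ≅ Z/20Z × Z/36Z.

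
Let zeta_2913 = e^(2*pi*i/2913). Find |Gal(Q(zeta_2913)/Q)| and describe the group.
|Gal(Q(zeta_2913)/Q)| = phi(2913) = 1940; group ≅ (Z/2913Z)^* ≅ Z/2Z × Z/970Z

The n-th cyclotomic polynomial Φ_2913(x) is the minimal polynomial of zeta_2913 over Q and has degree phi(2913) = 1940. So Q(zeta_2913) is a degree-1940 Galois extension with Galois group (Z/2913Z)^*. By CRT, (Z/2913Z)^* ≅ (Z/3Z)^* × (Z/971Z)^*. Each prime-power unit group is (Z/3Z)^* ≅ Z/2Z; (Z/971Z)^* ≅ Z/970Z. Hence Gal(Q(zeta_2913)/Q) ≅ Z/2Z × Z/970Z.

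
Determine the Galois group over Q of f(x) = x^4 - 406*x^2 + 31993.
Gal(K/Q) = V_4 (Klein four-group, Z/2Z × Z/2Z)

f factors as (x^2 - 299)(x^2 - 107), so the splitting field is K = Q(sqrt(299), sqrt(107)). The elements 299, 107, 31993 are all non-squares in Q, so sqrt(299) and sqrt(107) generate independent quadratic extensions. Thus [K:Q] = 4 and Gal(K/Q) is generated by the two order-2 automorphisms sqrt(299) ↦ -sqrt(299) and sqrt(107) ↦ -sqrt(107), giving V_4.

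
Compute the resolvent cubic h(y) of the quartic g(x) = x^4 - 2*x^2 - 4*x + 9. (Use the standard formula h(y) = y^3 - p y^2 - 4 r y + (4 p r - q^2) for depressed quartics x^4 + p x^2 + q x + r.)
h(y) = y^3 + 2*y^2 - 36*y - 88

Identify coefficients: p = -2, q = -4, r = 9.
Plug into h(y) = y^3 - p y^2 - 4 r y + (4 p r - q^2):
  h(y) = y^3 - (-2) y^2 - 4*(9) y + (4*(-2)*(9) - (-4)^2)
       = y^3 + (2) y^2 + (-36) y + (-88).
Simplifying: h(y) = y^3 + 2*y^2 - 36*y - 88.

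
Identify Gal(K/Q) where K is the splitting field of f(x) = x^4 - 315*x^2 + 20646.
Gal(K/Q) = V_4 (Klein four-group, Z/2Z × Z/2Z)

f factors as (x^2 - 93)(x^2 - 222), so the splitting field is K = Q(sqrt(93), sqrt(222)). The elements 93, 222, 20646 are all non-squares in Q, so sqrt(93) and sqrt(222) generate independent quadratic extensions. Thus [K:Q] = 4 and Gal(K/Q) is generated by the two order-2 automorphisms sqrt(93) ↦ -sqrt(93) and sqrt(222) ↦ -sqrt(222), giving V_4.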